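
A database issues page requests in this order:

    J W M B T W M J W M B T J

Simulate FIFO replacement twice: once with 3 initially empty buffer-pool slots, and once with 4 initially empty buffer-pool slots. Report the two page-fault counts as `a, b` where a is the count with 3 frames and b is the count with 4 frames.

3 frames: F F F F F F F F . . F F . → 10 faults.
4 frames: F F F F F . . F F F F F F → 11 faults.
11 > 10: adding a frame increased faults — Belady's anomaly.

10, 11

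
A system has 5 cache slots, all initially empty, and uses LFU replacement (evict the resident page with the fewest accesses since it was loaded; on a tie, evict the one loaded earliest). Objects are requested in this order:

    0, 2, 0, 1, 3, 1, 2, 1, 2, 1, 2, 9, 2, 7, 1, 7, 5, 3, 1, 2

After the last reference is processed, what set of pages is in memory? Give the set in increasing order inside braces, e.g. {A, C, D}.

0 → miss, frames [0]
2 → miss, frames [0, 2]
0 → hit
1 → miss, frames [0, 2, 1]
3 → miss, frames [0, 2, 1, 3]
1 → hit
2 → hit
1 → hit
2 → hit
1 → hit
2 → hit
9 → miss, frames [0, 2, 1, 3, 9]
2 → hit
7 → miss, evict 3, frames [0, 2, 1, 9, 7]
1 → hit
7 → hit
5 → miss, evict 9, frames [0, 2, 1, 7, 5]
3 → miss, evict 5, frames [0, 2, 1, 7, 3]
1 → hit
2 → hit

{0, 1, 2, 3, 7}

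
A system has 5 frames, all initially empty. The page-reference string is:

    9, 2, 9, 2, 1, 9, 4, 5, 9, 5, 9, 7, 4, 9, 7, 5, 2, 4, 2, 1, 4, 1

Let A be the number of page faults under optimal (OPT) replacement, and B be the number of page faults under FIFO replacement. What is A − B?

-3

Under OPT: F F . . F . F F . . . F . . . . . . . F . . → 7 faults.
Under FIFO: F F . . F . F F . . . F . F . . F . . F F . → 10 faults.
A − B = 7 − 10 = -3.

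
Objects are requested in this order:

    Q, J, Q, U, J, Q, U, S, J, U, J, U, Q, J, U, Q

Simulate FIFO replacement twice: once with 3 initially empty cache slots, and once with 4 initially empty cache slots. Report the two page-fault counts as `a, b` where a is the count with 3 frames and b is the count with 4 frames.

7, 4

3 frames: F F . F . . . F . . . . F F F . → 7 faults.
4 frames: F F . F . . . F . . . . . . . . → 4 faults.
4 < 7: adding a frame reduced faults, as is typical.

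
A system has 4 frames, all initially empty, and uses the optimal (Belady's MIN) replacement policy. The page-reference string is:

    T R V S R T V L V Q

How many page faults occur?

T → fault, frames (T)
R → fault, frames (T R)
V → fault, frames (T R V)
S → fault, frames (T R V S)
R → hit
T → hit
V → hit
L → fault, evict S, frames (T R V L)
V → hit
Q → fault, evict L, frames (T R V Q)
Page faults: 6.

6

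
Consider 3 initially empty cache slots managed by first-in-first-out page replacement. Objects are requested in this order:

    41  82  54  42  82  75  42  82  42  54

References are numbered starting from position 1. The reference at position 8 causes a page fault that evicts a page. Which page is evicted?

pos 1: 41: fault, frames [41]
pos 2: 82: fault, frames [41, 82]
pos 3: 54: fault, frames [41, 82, 54]
pos 4: 42: fault, evict 41, frames [82, 54, 42]
pos 5: 82: hit
pos 6: 75: fault, evict 82, frames [54, 42, 75]
pos 7: 42: hit
pos 8: 82: fault, evict 54, frames [42, 75, 82]
At position 8, page 54 is evicted.

54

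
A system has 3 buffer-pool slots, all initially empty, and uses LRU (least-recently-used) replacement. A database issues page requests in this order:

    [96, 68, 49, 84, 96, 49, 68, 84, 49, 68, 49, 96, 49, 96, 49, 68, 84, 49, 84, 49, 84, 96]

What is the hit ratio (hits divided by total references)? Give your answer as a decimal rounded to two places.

0.55

96 → fault, frames (96)
68 → fault, frames (96 68)
49 → fault, frames (96 68 49)
84 → fault, evict 96, frames (68 49 84)
96 → fault, evict 68, frames (49 84 96)
49 → hit
68 → fault, evict 84, frames (96 49 68)
84 → fault, evict 96, frames (49 68 84)
49 → hit
68 → hit
49 → hit
96 → fault, evict 84, frames (68 49 96)
49 → hit
96 → hit
49 → hit
68 → hit
84 → fault, evict 96, frames (49 68 84)
49 → hit
84 → hit
49 → hit
84 → hit
96 → fault, evict 68, frames (49 84 96)
Hits: 12 of 22 references → 12/22 = 0.5455.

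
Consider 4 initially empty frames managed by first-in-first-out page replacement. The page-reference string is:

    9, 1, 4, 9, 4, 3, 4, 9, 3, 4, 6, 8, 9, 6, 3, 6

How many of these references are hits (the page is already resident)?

9

9 -> miss, frames {9}
1 -> miss, frames {9,1}
4 -> miss, frames {9,1,4}
9 -> hit
4 -> hit
3 -> miss, frames {9,1,4,3}
4 -> hit
9 -> hit
3 -> hit
4 -> hit
6 -> miss, evict 9, frames {1,4,3,6}
8 -> miss, evict 1, frames {4,3,6,8}
9 -> miss, evict 4, frames {3,6,8,9}
6 -> hit
3 -> hit
6 -> hit
Hits: 9.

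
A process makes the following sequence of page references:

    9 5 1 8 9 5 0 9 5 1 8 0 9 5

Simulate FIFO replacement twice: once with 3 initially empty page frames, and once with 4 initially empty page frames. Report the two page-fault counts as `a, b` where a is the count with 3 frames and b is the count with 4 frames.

3 frames: F F F F F F F . . F F . F F → 11 faults.
4 frames: F F F F . . F F F F F F F F → 12 faults.
12 > 11: adding a frame increased faults — Belady's anomaly.

11, 12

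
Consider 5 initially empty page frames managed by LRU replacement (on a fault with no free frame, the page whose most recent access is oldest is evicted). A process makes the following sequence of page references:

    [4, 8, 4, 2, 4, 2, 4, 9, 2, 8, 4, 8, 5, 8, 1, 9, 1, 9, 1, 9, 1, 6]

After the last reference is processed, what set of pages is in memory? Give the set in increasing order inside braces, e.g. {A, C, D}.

4: miss, frames (4)
8: miss, frames (4 8)
4: hit
2: miss, frames (8 4 2)
4: hit
2: hit
4: hit
9: miss, frames (8 2 4 9)
2: hit
8: hit
4: hit
8: hit
5: miss, frames (9 2 4 8 5)
8: hit
1: miss, evict 9, frames (2 4 5 8 1)
9: miss, evict 2, frames (4 5 8 1 9)
1: hit
9: hit
1: hit
9: hit
1: hit
6: miss, evict 4, frames (5 8 9 1 6)

{1, 5, 6, 8, 9}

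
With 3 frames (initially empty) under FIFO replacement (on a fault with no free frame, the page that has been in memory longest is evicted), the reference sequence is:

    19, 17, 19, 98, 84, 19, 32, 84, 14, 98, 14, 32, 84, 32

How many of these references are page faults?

10

19: miss, frames [19]
17: miss, frames [19, 17]
19: hit
98: miss, frames [19, 17, 98]
84: miss, evict 19, frames [17, 98, 84]
19: miss, evict 17, frames [98, 84, 19]
32: miss, evict 98, frames [84, 19, 32]
84: hit
14: miss, evict 84, frames [19, 32, 14]
98: miss, evict 19, frames [32, 14, 98]
14: hit
32: hit
84: miss, evict 32, frames [14, 98, 84]
32: miss, evict 14, frames [98, 84, 32]
Page faults: 10.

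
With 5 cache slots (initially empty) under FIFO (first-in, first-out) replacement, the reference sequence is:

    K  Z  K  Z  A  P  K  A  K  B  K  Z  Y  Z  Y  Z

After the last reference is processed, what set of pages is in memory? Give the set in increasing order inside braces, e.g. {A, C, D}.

{A, B, P, Y, Z}

K → fault, frames {K}
Z → fault, frames {K,Z}
K → hit
Z → hit
A → fault, frames {K,Z,A}
P → fault, frames {K,Z,A,P}
K → hit
A → hit
K → hit
B → fault, frames {K,Z,A,P,B}
K → hit
Z → hit
Y → fault, evict K, frames {Z,A,P,B,Y}
Z → hit
Y → hit
Z → hit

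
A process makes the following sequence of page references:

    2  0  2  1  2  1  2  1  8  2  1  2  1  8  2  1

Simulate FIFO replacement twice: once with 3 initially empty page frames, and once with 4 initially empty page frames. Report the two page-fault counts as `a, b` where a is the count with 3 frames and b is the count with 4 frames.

5, 4

3 frames: F F . F . . . . F F . . . . . . → 5 faults.
4 frames: F F . F . . . . F . . . . . . . → 4 faults.
4 < 5: adding a frame reduced faults, as is typical.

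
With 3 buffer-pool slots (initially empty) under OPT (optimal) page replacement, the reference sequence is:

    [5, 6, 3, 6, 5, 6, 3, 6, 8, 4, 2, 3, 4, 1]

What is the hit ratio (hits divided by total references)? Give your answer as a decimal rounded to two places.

0.50

5 -> miss, frames (5)
6 -> miss, frames (5 6)
3 -> miss, frames (5 6 3)
6 -> hit
5 -> hit
6 -> hit
3 -> hit
6 -> hit
8 -> miss, evict 6, frames (5 3 8)
4 -> miss, evict 8, frames (5 3 4)
2 -> miss, evict 5, frames (3 4 2)
3 -> hit
4 -> hit
1 -> miss, evict 2, frames (3 4 1)
Hits: 7 of 14 references → 7/14 = 0.5000.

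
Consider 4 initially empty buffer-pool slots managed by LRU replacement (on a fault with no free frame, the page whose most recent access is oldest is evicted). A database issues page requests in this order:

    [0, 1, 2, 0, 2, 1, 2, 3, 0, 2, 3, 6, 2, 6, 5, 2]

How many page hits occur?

10

0 → fault, frames [0]
1 → fault, frames [0, 1]
2 → fault, frames [0, 1, 2]
0 → hit
2 → hit
1 → hit
2 → hit
3 → fault, frames [0, 1, 2, 3]
0 → hit
2 → hit
3 → hit
6 → fault, evict 1, frames [0, 2, 3, 6]
2 → hit
6 → hit
5 → fault, evict 0, frames [3, 2, 6, 5]
2 → hit
Hits: 10.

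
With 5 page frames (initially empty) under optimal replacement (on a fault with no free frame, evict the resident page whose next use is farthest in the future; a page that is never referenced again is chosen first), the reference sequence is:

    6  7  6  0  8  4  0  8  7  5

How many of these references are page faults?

6 → miss, frames [6]
7 → miss, frames [6, 7]
6 → hit
0 → miss, frames [6, 7, 0]
8 → miss, frames [6, 7, 0, 8]
4 → miss, frames [6, 7, 0, 8, 4]
0 → hit
8 → hit
7 → hit
5 → miss, evict 4, frames [6, 7, 0, 8, 5]
Page faults: 6.

6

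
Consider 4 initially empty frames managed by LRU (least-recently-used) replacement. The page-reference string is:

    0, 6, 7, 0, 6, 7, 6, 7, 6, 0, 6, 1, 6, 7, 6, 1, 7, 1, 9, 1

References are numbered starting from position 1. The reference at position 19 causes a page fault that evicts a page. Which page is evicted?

pos 1: 0 -> miss, frames (0)
pos 2: 6 -> miss, frames (0 6)
pos 3: 7 -> miss, frames (0 6 7)
pos 4: 0 -> hit
pos 5: 6 -> hit
pos 6: 7 -> hit
pos 7: 6 -> hit
pos 8: 7 -> hit
pos 9: 6 -> hit
pos 10: 0 -> hit
pos 11: 6 -> hit
pos 12: 1 -> miss, frames (7 0 6 1)
pos 13: 6 -> hit
pos 14: 7 -> hit
pos 15: 6 -> hit
pos 16: 1 -> hit
pos 17: 7 -> hit
pos 18: 1 -> hit
pos 19: 9 -> miss, evict 0, frames (6 7 1 9)
At position 19, page 0 is evicted.

0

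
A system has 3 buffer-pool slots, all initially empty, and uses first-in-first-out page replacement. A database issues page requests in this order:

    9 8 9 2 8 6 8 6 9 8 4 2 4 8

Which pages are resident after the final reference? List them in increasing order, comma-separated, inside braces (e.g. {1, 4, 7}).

9 → fault, frames (9)
8 → fault, frames (9 8)
9 → hit
2 → fault, frames (9 8 2)
8 → hit
6 → fault, evict 9, frames (8 2 6)
8 → hit
6 → hit
9 → fault, evict 8, frames (2 6 9)
8 → fault, evict 2, frames (6 9 8)
4 → fault, evict 6, frames (9 8 4)
2 → fault, evict 9, frames (8 4 2)
4 → hit
8 → hit

{2, 4, 8}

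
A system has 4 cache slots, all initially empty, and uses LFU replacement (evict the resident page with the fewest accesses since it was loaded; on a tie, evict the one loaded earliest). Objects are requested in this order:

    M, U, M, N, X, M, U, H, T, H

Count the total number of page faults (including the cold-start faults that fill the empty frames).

M: miss, frames {M}
U: miss, frames {M,U}
M: hit
N: miss, frames {M,U,N}
X: miss, frames {M,U,N,X}
M: hit
U: hit
H: miss, evict N, frames {M,U,X,H}
T: miss, evict X, frames {M,U,H,T}
H: hit
Page faults: 6.

6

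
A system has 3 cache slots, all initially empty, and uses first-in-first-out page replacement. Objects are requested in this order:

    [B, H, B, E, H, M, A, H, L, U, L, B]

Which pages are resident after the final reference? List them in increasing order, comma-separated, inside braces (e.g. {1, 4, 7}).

{B, L, U}

B -> fault, frames [B]
H -> fault, frames [B, H]
B -> hit
E -> fault, frames [B, H, E]
H -> hit
M -> fault, evict B, frames [H, E, M]
A -> fault, evict H, frames [E, M, A]
H -> fault, evict E, frames [M, A, H]
L -> fault, evict M, frames [A, H, L]
U -> fault, evict A, frames [H, L, U]
L -> hit
B -> fault, evict H, frames [L, U, B]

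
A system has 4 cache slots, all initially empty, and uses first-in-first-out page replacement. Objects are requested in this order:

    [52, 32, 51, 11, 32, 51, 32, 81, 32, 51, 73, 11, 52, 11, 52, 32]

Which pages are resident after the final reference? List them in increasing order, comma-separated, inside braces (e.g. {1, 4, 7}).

{32, 52, 73, 81}

52 → miss, frames {52}
32 → miss, frames {52,32}
51 → miss, frames {52,32,51}
11 → miss, frames {52,32,51,11}
32 → hit
51 → hit
32 → hit
81 → miss, evict 52, frames {32,51,11,81}
32 → hit
51 → hit
73 → miss, evict 32, frames {51,11,81,73}
11 → hit
52 → miss, evict 51, frames {11,81,73,52}
11 → hit
52 → hit
32 → miss, evict 11, frames {81,73,52,32}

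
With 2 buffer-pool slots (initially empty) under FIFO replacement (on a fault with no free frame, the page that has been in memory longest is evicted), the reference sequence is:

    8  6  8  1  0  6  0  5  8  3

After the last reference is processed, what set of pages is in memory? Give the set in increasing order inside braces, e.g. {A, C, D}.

{3, 8}

8: fault, frames (8)
6: fault, frames (8 6)
8: hit
1: fault, evict 8, frames (6 1)
0: fault, evict 6, frames (1 0)
6: fault, evict 1, frames (0 6)
0: hit
5: fault, evict 0, frames (6 5)
8: fault, evict 6, frames (5 8)
3: fault, evict 5, frames (8 3)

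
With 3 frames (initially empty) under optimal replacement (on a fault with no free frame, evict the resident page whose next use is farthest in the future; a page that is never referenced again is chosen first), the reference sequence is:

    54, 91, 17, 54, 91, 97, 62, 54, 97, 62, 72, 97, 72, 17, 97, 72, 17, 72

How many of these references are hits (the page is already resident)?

54 → fault, frames [54]
91 → fault, frames [54, 91]
17 → fault, frames [54, 91, 17]
54 → hit
91 → hit
97 → fault, evict 91, frames [54, 17, 97]
62 → fault, evict 17, frames [54, 97, 62]
54 → hit
97 → hit
62 → hit
72 → fault, evict 62, frames [54, 97, 72]
97 → hit
72 → hit
17 → fault, evict 54, frames [97, 72, 17]
97 → hit
72 → hit
17 → hit
72 → hit
Hits: 11.

11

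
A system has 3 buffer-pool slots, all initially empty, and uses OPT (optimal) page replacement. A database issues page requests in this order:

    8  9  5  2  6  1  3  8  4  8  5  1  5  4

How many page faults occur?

9

8 → miss, frames [8]
9 → miss, frames [8, 9]
5 → miss, frames [8, 9, 5]
2 → miss, evict 9, frames [8, 5, 2]
6 → miss, evict 2, frames [8, 5, 6]
1 → miss, evict 6, frames [8, 5, 1]
3 → miss, evict 1, frames [8, 5, 3]
8 → hit
4 → miss, evict 3, frames [8, 5, 4]
8 → hit
5 → hit
1 → miss, evict 8, frames [5, 4, 1]
5 → hit
4 → hit
Page faults: 9.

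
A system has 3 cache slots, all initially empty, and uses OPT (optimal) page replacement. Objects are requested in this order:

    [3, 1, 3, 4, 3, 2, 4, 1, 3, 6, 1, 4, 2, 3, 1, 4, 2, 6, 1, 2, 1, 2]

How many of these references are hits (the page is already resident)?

3 -> fault, frames [3]
1 -> fault, frames [3, 1]
3 -> hit
4 -> fault, frames [3, 1, 4]
3 -> hit
2 -> fault, evict 3, frames [1, 4, 2]
4 -> hit
1 -> hit
3 -> fault, evict 2, frames [1, 4, 3]
6 -> fault, evict 3, frames [1, 4, 6]
1 -> hit
4 -> hit
2 -> fault, evict 6, frames [1, 4, 2]
3 -> fault, evict 2, frames [1, 4, 3]
1 -> hit
4 -> hit
2 -> fault, evict 3, frames [1, 4, 2]
6 -> fault, evict 4, frames [1, 2, 6]
1 -> hit
2 -> hit
1 -> hit
2 -> hit
Hits: 12.

12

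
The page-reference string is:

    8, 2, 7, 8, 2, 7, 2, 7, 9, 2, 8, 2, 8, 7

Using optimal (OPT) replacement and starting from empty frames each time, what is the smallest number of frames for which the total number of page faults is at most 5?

f=1: 14 faults
f=2: 7 faults
f=3: 5 faults
f=4: 4 faults
Smallest f with faults ≤ 5 is 3.

3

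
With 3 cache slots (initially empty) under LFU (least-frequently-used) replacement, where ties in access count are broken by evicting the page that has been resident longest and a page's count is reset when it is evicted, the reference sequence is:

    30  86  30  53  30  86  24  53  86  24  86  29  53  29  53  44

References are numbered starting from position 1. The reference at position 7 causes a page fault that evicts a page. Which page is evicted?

pos 1: 30 -> fault, frames [30]
pos 2: 86 -> fault, frames [30, 86]
pos 3: 30 -> hit
pos 4: 53 -> fault, frames [30, 86, 53]
pos 5: 30 -> hit
pos 6: 86 -> hit
pos 7: 24 -> fault, evict 53, frames [30, 86, 24]
At position 7, page 53 is evicted.

53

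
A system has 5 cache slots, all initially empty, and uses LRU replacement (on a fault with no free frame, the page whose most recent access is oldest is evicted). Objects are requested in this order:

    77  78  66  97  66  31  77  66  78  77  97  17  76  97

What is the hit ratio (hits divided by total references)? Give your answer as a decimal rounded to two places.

0.50

77: fault, frames (77)
78: fault, frames (77 78)
66: fault, frames (77 78 66)
97: fault, frames (77 78 66 97)
66: hit
31: fault, frames (77 78 97 66 31)
77: hit
66: hit
78: hit
77: hit
97: hit
17: fault, evict 31, frames (66 78 77 97 17)
76: fault, evict 66, frames (78 77 97 17 76)
97: hit
Hits: 7 of 14 references → 7/14 = 0.5000.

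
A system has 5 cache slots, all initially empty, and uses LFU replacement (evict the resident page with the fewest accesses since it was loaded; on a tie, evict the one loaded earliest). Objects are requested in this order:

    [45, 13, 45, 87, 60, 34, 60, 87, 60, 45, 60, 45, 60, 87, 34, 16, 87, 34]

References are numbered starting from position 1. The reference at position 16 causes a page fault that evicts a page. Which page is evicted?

pos 1: 45: miss, frames (45)
pos 2: 13: miss, frames (45 13)
pos 3: 45: hit
pos 4: 87: miss, frames (45 13 87)
pos 5: 60: miss, frames (45 13 87 60)
pos 6: 34: miss, frames (45 13 87 60 34)
pos 7: 60: hit
pos 8: 87: hit
pos 9: 60: hit
pos 10: 45: hit
pos 11: 60: hit
pos 12: 45: hit
pos 13: 60: hit
pos 14: 87: hit
pos 15: 34: hit
pos 16: 16: miss, evict 13, frames (45 87 60 34 16)
At position 16, page 13 is evicted.

13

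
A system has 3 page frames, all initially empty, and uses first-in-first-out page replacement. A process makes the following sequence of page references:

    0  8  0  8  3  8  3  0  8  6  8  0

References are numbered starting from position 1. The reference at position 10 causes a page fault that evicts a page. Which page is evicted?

0

pos 1: 0 -> fault, frames {0}
pos 2: 8 -> fault, frames {0,8}
pos 3: 0 -> hit
pos 4: 8 -> hit
pos 5: 3 -> fault, frames {0,8,3}
pos 6: 8 -> hit
pos 7: 3 -> hit
pos 8: 0 -> hit
pos 9: 8 -> hit
pos 10: 6 -> fault, evict 0, frames {8,3,6}
At position 10, page 0 is evicted.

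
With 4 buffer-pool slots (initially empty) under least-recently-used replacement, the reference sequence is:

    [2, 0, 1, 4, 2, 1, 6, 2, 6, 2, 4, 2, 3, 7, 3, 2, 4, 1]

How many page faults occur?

8

2 -> miss, frames {2}
0 -> miss, frames {2,0}
1 -> miss, frames {2,0,1}
4 -> miss, frames {2,0,1,4}
2 -> hit
1 -> hit
6 -> miss, evict 0, frames {4,2,1,6}
2 -> hit
6 -> hit
2 -> hit
4 -> hit
2 -> hit
3 -> miss, evict 1, frames {6,4,2,3}
7 -> miss, evict 6, frames {4,2,3,7}
3 -> hit
2 -> hit
4 -> hit
1 -> miss, evict 7, frames {3,2,4,1}
Page faults: 8.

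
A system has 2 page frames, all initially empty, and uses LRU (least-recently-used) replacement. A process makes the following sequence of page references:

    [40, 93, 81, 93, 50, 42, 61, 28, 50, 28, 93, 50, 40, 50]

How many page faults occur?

40 -> fault, frames {40}
93 -> fault, frames {40,93}
81 -> fault, evict 40, frames {93,81}
93 -> hit
50 -> fault, evict 81, frames {93,50}
42 -> fault, evict 93, frames {50,42}
61 -> fault, evict 50, frames {42,61}
28 -> fault, evict 42, frames {61,28}
50 -> fault, evict 61, frames {28,50}
28 -> hit
93 -> fault, evict 50, frames {28,93}
50 -> fault, evict 28, frames {93,50}
40 -> fault, evict 93, frames {50,40}
50 -> hit
Page faults: 11.

11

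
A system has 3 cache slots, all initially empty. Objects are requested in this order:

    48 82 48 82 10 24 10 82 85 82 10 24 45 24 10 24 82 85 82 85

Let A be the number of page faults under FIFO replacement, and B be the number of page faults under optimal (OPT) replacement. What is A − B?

Under FIFO: F F . . F F . . F F F F F . . . F F . . → 11 faults.
Under OPT: F F . . F F . . F . . F F . . . F F . . → 9 faults.
A − B = 11 − 9 = 2.

2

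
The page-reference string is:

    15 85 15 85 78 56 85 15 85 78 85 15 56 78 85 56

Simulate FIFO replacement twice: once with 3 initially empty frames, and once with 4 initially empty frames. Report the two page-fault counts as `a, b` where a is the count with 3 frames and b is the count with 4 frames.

8, 4

3 frames: F F . . F F . F F F . . F . . . → 8 faults.
4 frames: F F . . F F . . . . . . . . . . → 4 faults.
4 < 8: adding a frame reduced faults, as is typical.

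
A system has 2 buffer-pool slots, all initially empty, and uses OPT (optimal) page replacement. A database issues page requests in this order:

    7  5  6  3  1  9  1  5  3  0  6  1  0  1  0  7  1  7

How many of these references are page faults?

7 -> miss, frames [7]
5 -> miss, frames [7, 5]
6 -> miss, evict 7, frames [5, 6]
3 -> miss, evict 6, frames [5, 3]
1 -> miss, evict 3, frames [5, 1]
9 -> miss, evict 5, frames [1, 9]
1 -> hit
5 -> miss, evict 9, frames [1, 5]
3 -> miss, evict 5, frames [1, 3]
0 -> miss, evict 3, frames [1, 0]
6 -> miss, evict 0, frames [1, 6]
1 -> hit
0 -> miss, evict 6, frames [1, 0]
1 -> hit
0 -> hit
7 -> miss, evict 0, frames [1, 7]
1 -> hit
7 -> hit
Page faults: 12.

12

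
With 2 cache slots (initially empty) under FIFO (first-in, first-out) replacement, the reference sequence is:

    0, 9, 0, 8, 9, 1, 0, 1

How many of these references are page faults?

0: fault, frames {0}
9: fault, frames {0,9}
0: hit
8: fault, evict 0, frames {9,8}
9: hit
1: fault, evict 9, frames {8,1}
0: fault, evict 8, frames {1,0}
1: hit
Page faults: 5.

5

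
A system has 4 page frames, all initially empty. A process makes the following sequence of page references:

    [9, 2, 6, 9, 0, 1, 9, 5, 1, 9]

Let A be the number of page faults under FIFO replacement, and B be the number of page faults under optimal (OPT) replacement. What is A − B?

Under FIFO: F F F . F F F F . . → 7 faults.
Under OPT: F F F . F F . F . . → 6 faults.
A − B = 7 − 6 = 1.

1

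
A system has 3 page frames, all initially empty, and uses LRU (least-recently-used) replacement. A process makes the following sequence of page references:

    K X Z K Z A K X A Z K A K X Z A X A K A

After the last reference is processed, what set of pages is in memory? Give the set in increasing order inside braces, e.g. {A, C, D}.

{A, K, X}

K -> miss, frames [K]
X -> miss, frames [K, X]
Z -> miss, frames [K, X, Z]
K -> hit
Z -> hit
A -> miss, evict X, frames [K, Z, A]
K -> hit
X -> miss, evict Z, frames [A, K, X]
A -> hit
Z -> miss, evict K, frames [X, A, Z]
K -> miss, evict X, frames [A, Z, K]
A -> hit
K -> hit
X -> miss, evict Z, frames [A, K, X]
Z -> miss, evict A, frames [K, X, Z]
A -> miss, evict K, frames [X, Z, A]
X -> hit
A -> hit
K -> miss, evict Z, frames [X, A, K]
A -> hit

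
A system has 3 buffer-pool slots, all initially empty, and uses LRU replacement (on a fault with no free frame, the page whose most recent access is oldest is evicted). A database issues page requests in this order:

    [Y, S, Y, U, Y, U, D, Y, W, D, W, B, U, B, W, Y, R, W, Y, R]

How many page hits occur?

11

Y: fault, frames [Y]
S: fault, frames [Y, S]
Y: hit
U: fault, frames [S, Y, U]
Y: hit
U: hit
D: fault, evict S, frames [Y, U, D]
Y: hit
W: fault, evict U, frames [D, Y, W]
D: hit
W: hit
B: fault, evict Y, frames [D, W, B]
U: fault, evict D, frames [W, B, U]
B: hit
W: hit
Y: fault, evict U, frames [B, W, Y]
R: fault, evict B, frames [W, Y, R]
W: hit
Y: hit
R: hit
Hits: 11.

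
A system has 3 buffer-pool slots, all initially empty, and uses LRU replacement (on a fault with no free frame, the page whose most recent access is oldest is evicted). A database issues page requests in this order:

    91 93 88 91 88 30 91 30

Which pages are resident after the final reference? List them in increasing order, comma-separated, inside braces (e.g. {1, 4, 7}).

{30, 88, 91}

91 → fault, frames (91)
93 → fault, frames (91 93)
88 → fault, frames (91 93 88)
91 → hit
88 → hit
30 → fault, evict 93, frames (91 88 30)
91 → hit
30 → hit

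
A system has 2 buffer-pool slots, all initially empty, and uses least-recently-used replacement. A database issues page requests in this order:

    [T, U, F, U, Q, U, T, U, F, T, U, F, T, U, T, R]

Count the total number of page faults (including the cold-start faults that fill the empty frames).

12

T: fault, frames [T]
U: fault, frames [T, U]
F: fault, evict T, frames [U, F]
U: hit
Q: fault, evict F, frames [U, Q]
U: hit
T: fault, evict Q, frames [U, T]
U: hit
F: fault, evict T, frames [U, F]
T: fault, evict U, frames [F, T]
U: fault, evict F, frames [T, U]
F: fault, evict T, frames [U, F]
T: fault, evict U, frames [F, T]
U: fault, evict F, frames [T, U]
T: hit
R: fault, evict U, frames [T, R]
Page faults: 12.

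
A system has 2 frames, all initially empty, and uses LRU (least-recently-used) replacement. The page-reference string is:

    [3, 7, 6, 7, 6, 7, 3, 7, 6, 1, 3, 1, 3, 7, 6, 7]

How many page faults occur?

9

3 → fault, frames {3}
7 → fault, frames {3,7}
6 → fault, evict 3, frames {7,6}
7 → hit
6 → hit
7 → hit
3 → fault, evict 6, frames {7,3}
7 → hit
6 → fault, evict 3, frames {7,6}
1 → fault, evict 7, frames {6,1}
3 → fault, evict 6, frames {1,3}
1 → hit
3 → hit
7 → fault, evict 1, frames {3,7}
6 → fault, evict 3, frames {7,6}
7 → hit
Page faults: 9.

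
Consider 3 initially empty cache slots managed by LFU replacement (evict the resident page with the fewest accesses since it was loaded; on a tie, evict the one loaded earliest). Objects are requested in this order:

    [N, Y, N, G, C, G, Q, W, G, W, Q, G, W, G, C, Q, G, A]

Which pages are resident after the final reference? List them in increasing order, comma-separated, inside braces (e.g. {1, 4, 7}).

N → miss, frames (N)
Y → miss, frames (N Y)
N → hit
G → miss, frames (N Y G)
C → miss, evict Y, frames (N G C)
G → hit
Q → miss, evict C, frames (N G Q)
W → miss, evict Q, frames (N G W)
G → hit
W → hit
Q → miss, evict N, frames (G W Q)
G → hit
W → hit
G → hit
C → miss, evict Q, frames (G W C)
Q → miss, evict C, frames (G W Q)
G → hit
A → miss, evict Q, frames (G W A)

{A, G, W}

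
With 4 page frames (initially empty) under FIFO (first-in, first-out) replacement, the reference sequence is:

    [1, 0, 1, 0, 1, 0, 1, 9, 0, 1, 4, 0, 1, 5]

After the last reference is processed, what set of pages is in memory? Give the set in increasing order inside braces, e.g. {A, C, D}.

1: fault, frames (1)
0: fault, frames (1 0)
1: hit
0: hit
1: hit
0: hit
1: hit
9: fault, frames (1 0 9)
0: hit
1: hit
4: fault, frames (1 0 9 4)
0: hit
1: hit
5: fault, evict 1, frames (0 9 4 5)

{0, 4, 5, 9}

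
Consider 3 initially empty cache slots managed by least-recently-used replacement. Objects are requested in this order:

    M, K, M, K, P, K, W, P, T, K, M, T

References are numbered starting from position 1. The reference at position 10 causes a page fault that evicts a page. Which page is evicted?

W

pos 1: M → fault, frames (M)
pos 2: K → fault, frames (M K)
pos 3: M → hit
pos 4: K → hit
pos 5: P → fault, frames (M K P)
pos 6: K → hit
pos 7: W → fault, evict M, frames (P K W)
pos 8: P → hit
pos 9: T → fault, evict K, frames (W P T)
pos 10: K → fault, evict W, frames (P T K)
At position 10, page W is evicted.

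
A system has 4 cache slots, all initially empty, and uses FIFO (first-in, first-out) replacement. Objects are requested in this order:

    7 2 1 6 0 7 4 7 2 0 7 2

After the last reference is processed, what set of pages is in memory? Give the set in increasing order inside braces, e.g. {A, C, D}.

{0, 2, 4, 7}

7 -> fault, frames [7]
2 -> fault, frames [7, 2]
1 -> fault, frames [7, 2, 1]
6 -> fault, frames [7, 2, 1, 6]
0 -> fault, evict 7, frames [2, 1, 6, 0]
7 -> fault, evict 2, frames [1, 6, 0, 7]
4 -> fault, evict 1, frames [6, 0, 7, 4]
7 -> hit
2 -> fault, evict 6, frames [0, 7, 4, 2]
0 -> hit
7 -> hit
2 -> hit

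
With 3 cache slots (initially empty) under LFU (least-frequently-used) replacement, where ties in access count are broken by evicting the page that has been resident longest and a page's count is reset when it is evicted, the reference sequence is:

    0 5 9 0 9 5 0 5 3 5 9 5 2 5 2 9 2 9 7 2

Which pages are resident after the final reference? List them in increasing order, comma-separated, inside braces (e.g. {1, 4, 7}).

{0, 2, 5}

0 -> miss, frames [0]
5 -> miss, frames [0, 5]
9 -> miss, frames [0, 5, 9]
0 -> hit
9 -> hit
5 -> hit
0 -> hit
5 -> hit
3 -> miss, evict 9, frames [0, 5, 3]
5 -> hit
9 -> miss, evict 3, frames [0, 5, 9]
5 -> hit
2 -> miss, evict 9, frames [0, 5, 2]
5 -> hit
2 -> hit
9 -> miss, evict 2, frames [0, 5, 9]
2 -> miss, evict 9, frames [0, 5, 2]
9 -> miss, evict 2, frames [0, 5, 9]
7 -> miss, evict 9, frames [0, 5, 7]
2 -> miss, evict 7, frames [0, 5, 2]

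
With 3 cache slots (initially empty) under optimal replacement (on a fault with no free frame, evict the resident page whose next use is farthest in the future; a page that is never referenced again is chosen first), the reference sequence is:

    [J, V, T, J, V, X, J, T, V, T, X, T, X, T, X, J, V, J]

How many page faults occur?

6

J: miss, frames {J}
V: miss, frames {J,V}
T: miss, frames {J,V,T}
J: hit
V: hit
X: miss, evict V, frames {J,T,X}
J: hit
T: hit
V: miss, evict J, frames {T,X,V}
T: hit
X: hit
T: hit
X: hit
T: hit
X: hit
J: miss, evict X, frames {T,V,J}
V: hit
J: hit
Page faults: 6.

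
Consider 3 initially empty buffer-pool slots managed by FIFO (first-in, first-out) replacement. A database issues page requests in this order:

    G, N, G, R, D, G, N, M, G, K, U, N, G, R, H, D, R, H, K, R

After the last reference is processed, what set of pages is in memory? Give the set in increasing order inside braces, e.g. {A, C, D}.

{D, K, R}

G: miss, frames [G]
N: miss, frames [G, N]
G: hit
R: miss, frames [G, N, R]
D: miss, evict G, frames [N, R, D]
G: miss, evict N, frames [R, D, G]
N: miss, evict R, frames [D, G, N]
M: miss, evict D, frames [G, N, M]
G: hit
K: miss, evict G, frames [N, M, K]
U: miss, evict N, frames [M, K, U]
N: miss, evict M, frames [K, U, N]
G: miss, evict K, frames [U, N, G]
R: miss, evict U, frames [N, G, R]
H: miss, evict N, frames [G, R, H]
D: miss, evict G, frames [R, H, D]
R: hit
H: hit
K: miss, evict R, frames [H, D, K]
R: miss, evict H, frames [D, K, R]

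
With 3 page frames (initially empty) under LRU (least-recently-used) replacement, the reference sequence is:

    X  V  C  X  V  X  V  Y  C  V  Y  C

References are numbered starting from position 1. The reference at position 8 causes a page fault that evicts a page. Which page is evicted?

pos 1: X → fault, frames {X}
pos 2: V → fault, frames {X,V}
pos 3: C → fault, frames {X,V,C}
pos 4: X → hit
pos 5: V → hit
pos 6: X → hit
pos 7: V → hit
pos 8: Y → fault, evict C, frames {X,V,Y}
At position 8, page C is evicted.

C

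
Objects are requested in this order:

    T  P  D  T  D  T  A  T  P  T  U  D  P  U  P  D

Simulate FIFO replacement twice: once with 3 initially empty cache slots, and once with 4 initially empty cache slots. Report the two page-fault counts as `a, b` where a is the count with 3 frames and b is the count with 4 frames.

8, 5

3 frames: F F F . . . F F F . F F . . . . → 8 faults.
4 frames: F F F . . . F . . . F . . . . . → 5 faults.
5 < 8: adding a frame reduced faults, as is typical.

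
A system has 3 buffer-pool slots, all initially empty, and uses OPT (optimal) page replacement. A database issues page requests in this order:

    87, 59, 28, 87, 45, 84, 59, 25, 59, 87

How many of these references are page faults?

87 → fault, frames (87)
59 → fault, frames (87 59)
28 → fault, frames (87 59 28)
87 → hit
45 → fault, evict 28, frames (87 59 45)
84 → fault, evict 45, frames (87 59 84)
59 → hit
25 → fault, evict 84, frames (87 59 25)
59 → hit
87 → hit
Page faults: 6.

6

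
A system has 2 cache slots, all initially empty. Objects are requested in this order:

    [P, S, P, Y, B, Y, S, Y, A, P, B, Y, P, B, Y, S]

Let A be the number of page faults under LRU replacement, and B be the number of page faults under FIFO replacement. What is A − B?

Under LRU: F F . F F . F . F F F F F F F F → 13 faults.
Under FIFO: F F . F F . F F F F F F F F F F → 14 faults.
A − B = 13 − 14 = -1.

-1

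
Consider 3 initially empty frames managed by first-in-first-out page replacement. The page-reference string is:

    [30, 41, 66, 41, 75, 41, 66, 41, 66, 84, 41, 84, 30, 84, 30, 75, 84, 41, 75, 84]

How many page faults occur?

30: fault, frames {30}
41: fault, frames {30,41}
66: fault, frames {30,41,66}
41: hit
75: fault, evict 30, frames {41,66,75}
41: hit
66: hit
41: hit
66: hit
84: fault, evict 41, frames {66,75,84}
41: fault, evict 66, frames {75,84,41}
84: hit
30: fault, evict 75, frames {84,41,30}
84: hit
30: hit
75: fault, evict 84, frames {41,30,75}
84: fault, evict 41, frames {30,75,84}
41: fault, evict 30, frames {75,84,41}
75: hit
84: hit
Page faults: 10.

10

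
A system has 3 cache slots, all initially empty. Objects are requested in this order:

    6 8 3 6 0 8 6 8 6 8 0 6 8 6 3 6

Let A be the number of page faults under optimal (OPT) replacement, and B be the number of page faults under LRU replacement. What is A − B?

-1

Under OPT: F F F . F . . . . . . . . . F . → 5 faults.
Under LRU: F F F . F F . . . . . . . . F . → 6 faults.
A − B = 5 − 6 = -1.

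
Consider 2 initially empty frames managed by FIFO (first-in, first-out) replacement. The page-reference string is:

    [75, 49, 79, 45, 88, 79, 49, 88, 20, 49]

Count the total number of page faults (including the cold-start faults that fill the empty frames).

10

75 -> miss, frames (75)
49 -> miss, frames (75 49)
79 -> miss, evict 75, frames (49 79)
45 -> miss, evict 49, frames (79 45)
88 -> miss, evict 79, frames (45 88)
79 -> miss, evict 45, frames (88 79)
49 -> miss, evict 88, frames (79 49)
88 -> miss, evict 79, frames (49 88)
20 -> miss, evict 49, frames (88 20)
49 -> miss, evict 88, frames (20 49)
Page faults: 10.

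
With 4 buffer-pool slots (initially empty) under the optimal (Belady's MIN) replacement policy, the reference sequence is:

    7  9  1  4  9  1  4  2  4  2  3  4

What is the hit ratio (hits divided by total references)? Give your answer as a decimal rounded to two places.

7: miss, frames (7)
9: miss, frames (7 9)
1: miss, frames (7 9 1)
4: miss, frames (7 9 1 4)
9: hit
1: hit
4: hit
2: miss, evict 1, frames (7 9 4 2)
4: hit
2: hit
3: miss, evict 2, frames (7 9 4 3)
4: hit
Hits: 6 of 12 references → 6/12 = 0.5000.

0.50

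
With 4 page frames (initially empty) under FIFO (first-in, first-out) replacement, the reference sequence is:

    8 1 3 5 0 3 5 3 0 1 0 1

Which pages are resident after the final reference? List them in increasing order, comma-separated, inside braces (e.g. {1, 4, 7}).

8 → fault, frames [8]
1 → fault, frames [8, 1]
3 → fault, frames [8, 1, 3]
5 → fault, frames [8, 1, 3, 5]
0 → fault, evict 8, frames [1, 3, 5, 0]
3 → hit
5 → hit
3 → hit
0 → hit
1 → hit
0 → hit
1 → hit

{0, 1, 3, 5}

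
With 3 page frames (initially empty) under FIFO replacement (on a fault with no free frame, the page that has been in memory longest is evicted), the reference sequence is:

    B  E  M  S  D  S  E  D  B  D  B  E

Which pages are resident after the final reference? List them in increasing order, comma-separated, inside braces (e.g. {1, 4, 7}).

B → miss, frames (B)
E → miss, frames (B E)
M → miss, frames (B E M)
S → miss, evict B, frames (E M S)
D → miss, evict E, frames (M S D)
S → hit
E → miss, evict M, frames (S D E)
D → hit
B → miss, evict S, frames (D E B)
D → hit
B → hit
E → hit

{B, D, E}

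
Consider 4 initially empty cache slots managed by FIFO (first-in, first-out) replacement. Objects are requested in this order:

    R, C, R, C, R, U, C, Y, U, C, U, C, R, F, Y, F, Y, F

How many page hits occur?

13

R → fault, frames (R)
C → fault, frames (R C)
R → hit
C → hit
R → hit
U → fault, frames (R C U)
C → hit
Y → fault, frames (R C U Y)
U → hit
C → hit
U → hit
C → hit
R → hit
F → fault, evict R, frames (C U Y F)
Y → hit
F → hit
Y → hit
F → hit
Hits: 13.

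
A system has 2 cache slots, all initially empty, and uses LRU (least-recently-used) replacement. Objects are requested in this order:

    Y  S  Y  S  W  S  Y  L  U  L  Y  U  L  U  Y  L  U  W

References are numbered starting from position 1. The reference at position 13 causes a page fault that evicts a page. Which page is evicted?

Y

pos 1: Y → fault, frames (Y)
pos 2: S → fault, frames (Y S)
pos 3: Y → hit
pos 4: S → hit
pos 5: W → fault, evict Y, frames (S W)
pos 6: S → hit
pos 7: Y → fault, evict W, frames (S Y)
pos 8: L → fault, evict S, frames (Y L)
pos 9: U → fault, evict Y, frames (L U)
pos 10: L → hit
pos 11: Y → fault, evict U, frames (L Y)
pos 12: U → fault, evict L, frames (Y U)
pos 13: L → fault, evict Y, frames (U L)
At position 13, page Y is evicted.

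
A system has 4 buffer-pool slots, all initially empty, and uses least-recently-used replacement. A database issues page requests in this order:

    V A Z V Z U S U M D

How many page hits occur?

3

V -> miss, frames (V)
A -> miss, frames (V A)
Z -> miss, frames (V A Z)
V -> hit
Z -> hit
U -> miss, frames (A V Z U)
S -> miss, evict A, frames (V Z U S)
U -> hit
M -> miss, evict V, frames (Z S U M)
D -> miss, evict Z, frames (S U M D)
Hits: 3.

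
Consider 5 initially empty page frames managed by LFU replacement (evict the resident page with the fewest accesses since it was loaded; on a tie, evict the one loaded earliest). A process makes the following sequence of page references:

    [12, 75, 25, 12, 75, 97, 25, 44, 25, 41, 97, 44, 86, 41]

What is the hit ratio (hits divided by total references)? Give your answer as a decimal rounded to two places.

0.29

12 → fault, frames {12}
75 → fault, frames {12,75}
25 → fault, frames {12,75,25}
12 → hit
75 → hit
97 → fault, frames {12,75,25,97}
25 → hit
44 → fault, frames {12,75,25,97,44}
25 → hit
41 → fault, evict 97, frames {12,75,25,44,41}
97 → fault, evict 44, frames {12,75,25,41,97}
44 → fault, evict 41, frames {12,75,25,97,44}
86 → fault, evict 97, frames {12,75,25,44,86}
41 → fault, evict 44, frames {12,75,25,86,41}
Hits: 4 of 14 references → 4/14 = 0.2857.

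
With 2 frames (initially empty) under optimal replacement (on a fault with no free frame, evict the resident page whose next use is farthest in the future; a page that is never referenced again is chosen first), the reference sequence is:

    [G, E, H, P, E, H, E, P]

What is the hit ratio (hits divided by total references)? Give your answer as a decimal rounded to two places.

G: fault, frames {G}
E: fault, frames {G,E}
H: fault, evict G, frames {E,H}
P: fault, evict H, frames {E,P}
E: hit
H: fault, evict P, frames {E,H}
E: hit
P: fault, evict H, frames {E,P}
Hits: 2 of 8 references → 2/8 = 0.2500.

0.25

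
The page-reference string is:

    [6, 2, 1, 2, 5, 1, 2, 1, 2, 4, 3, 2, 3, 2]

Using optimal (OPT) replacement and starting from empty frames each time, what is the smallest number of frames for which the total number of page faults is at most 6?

3

f=1: 14 faults
f=2: 7 faults
f=3: 6 faults
f=4: 6 faults
f=5: 6 faults
f=6: 6 faults
Smallest f with faults ≤ 6 is 3.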